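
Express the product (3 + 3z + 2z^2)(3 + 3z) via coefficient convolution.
Ascending coefficients: a = [3, 3, 2], b = [3, 3]. c[0] = 3×3 = 9; c[1] = 3×3 + 3×3 = 18; c[2] = 3×3 + 2×3 = 15; c[3] = 2×3 = 6. Result coefficients: [9, 18, 15, 6] → 9 + 18z + 15z^2 + 6z^3

9 + 18z + 15z^2 + 6z^3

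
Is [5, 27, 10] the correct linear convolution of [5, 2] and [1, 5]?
Recompute linear convolution of [5, 2] and [1, 5]: y[0] = 5×1 = 5; y[1] = 5×5 + 2×1 = 27; y[2] = 2×5 = 10 → [5, 27, 10]. Given [5, 27, 10] matches, so answer: Yes

Yes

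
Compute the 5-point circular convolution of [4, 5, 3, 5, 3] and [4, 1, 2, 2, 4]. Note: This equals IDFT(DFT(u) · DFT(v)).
Either evaluate y[k] = Σ_j u[j]·v[(k-j) mod 5] directly, or use IDFT(DFT(u) · DFT(v)). y[0] = 4×4 + 5×4 + 3×2 + 5×2 + 3×1 = 55; y[1] = 4×1 + 5×4 + 3×4 + 5×2 + 3×2 = 52; y[2] = 4×2 + 5×1 + 3×4 + 5×4 + 3×2 = 51; y[3] = 4×2 + 5×2 + 3×1 + 5×4 + 3×4 = 53; y[4] = 4×4 + 5×2 + 3×2 + 5×1 + 3×4 = 49. Result: [55, 52, 51, 53, 49]

[55, 52, 51, 53, 49]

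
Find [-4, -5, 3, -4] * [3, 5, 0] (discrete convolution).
y[0] = -4×3 = -12; y[1] = -4×5 + -5×3 = -35; y[2] = -4×0 + -5×5 + 3×3 = -16; y[3] = -5×0 + 3×5 + -4×3 = 3; y[4] = 3×0 + -4×5 = -20; y[5] = -4×0 = 0

[-12, -35, -16, 3, -20, 0]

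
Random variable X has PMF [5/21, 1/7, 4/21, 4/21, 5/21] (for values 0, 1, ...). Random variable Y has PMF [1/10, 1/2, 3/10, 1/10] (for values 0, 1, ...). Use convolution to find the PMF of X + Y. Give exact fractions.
P(X+Y=k) = Σ_i P(X=i)·P(Y=k-i) — a convolution of [5/21, 1/7, 4/21, 4/21, 5/21] and [1/10, 1/2, 3/10, 1/10]. P(X+Y=0) = (5/21)×(1/10) = 1/42; P(X+Y=1) = (5/21)×(1/2) + (1/7)×(1/10) = 5/42 + 1/70 = 2/15; P(X+Y=2) = (5/21)×(3/10) + (1/7)×(1/2) + (4/21)×(1/10) = 1/14 + 1/14 + 2/105 = 17/105; P(X+Y=3) = (5/21)×(1/10) + (1/7)×(3/10) + (4/21)×(1/2) + (4/21)×(1/10) = 1/42 + 3/70 + 2/21 + 2/105 = 19/105; P(X+Y=4) = (1/7)×(1/10) + (4/21)×(3/10) + (4/21)×(1/2) + (5/21)×(1/10) = 1/70 + 2/35 + 2/21 + 1/42 = 4/21; P(X+Y=5) = (4/21)×(1/10) + (4/21)×(3/10) + (5/21)×(1/2) = 2/105 + 2/35 + 5/42 = 41/210; P(X+Y=6) = (4/21)×(1/10) + (5/21)×(3/10) = 2/105 + 1/14 = 19/210; P(X+Y=7) = (5/21)×(1/10) = 1/42. PMF: [1/42, 2/15, 17/105, 19/105, 4/21, 41/210, 19/210, 1/42] (sums to 1 ✓)

[1/42, 2/15, 17/105, 19/105, 4/21, 41/210, 19/210, 1/42]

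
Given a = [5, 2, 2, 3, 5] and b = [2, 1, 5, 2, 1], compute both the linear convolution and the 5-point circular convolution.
Linear: y_lin[0] = 5×2 = 10; y_lin[1] = 5×1 + 2×2 = 9; y_lin[2] = 5×5 + 2×1 + 2×2 = 31; y_lin[3] = 5×2 + 2×5 + 2×1 + 3×2 = 28; y_lin[4] = 5×1 + 2×2 + 2×5 + 3×1 + 5×2 = 32; y_lin[5] = 2×1 + 2×2 + 3×5 + 5×1 = 26; y_lin[6] = 2×1 + 3×2 + 5×5 = 33; y_lin[7] = 3×1 + 5×2 = 13; y_lin[8] = 5×1 = 5 → [10, 9, 31, 28, 32, 26, 33, 13, 5]. Circular (length 5): y[0] = 5×2 + 2×1 + 2×2 + 3×5 + 5×1 = 36; y[1] = 5×1 + 2×2 + 2×1 + 3×2 + 5×5 = 42; y[2] = 5×5 + 2×1 + 2×2 + 3×1 + 5×2 = 44; y[3] = 5×2 + 2×5 + 2×1 + 3×2 + 5×1 = 33; y[4] = 5×1 + 2×2 + 2×5 + 3×1 + 5×2 = 32 → [36, 42, 44, 33, 32]

Linear: [10, 9, 31, 28, 32, 26, 33, 13, 5], Circular: [36, 42, 44, 33, 32]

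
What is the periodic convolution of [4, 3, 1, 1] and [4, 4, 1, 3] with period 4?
Use y[k] = Σ_j a[j]·b[(k-j) mod 4]. y[0] = 4×4 + 3×3 + 1×1 + 1×4 = 30; y[1] = 4×4 + 3×4 + 1×3 + 1×1 = 32; y[2] = 4×1 + 3×4 + 1×4 + 1×3 = 23; y[3] = 4×3 + 3×1 + 1×4 + 1×4 = 23. Result: [30, 32, 23, 23]

[30, 32, 23, 23]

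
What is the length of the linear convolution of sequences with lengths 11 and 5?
Linear/full convolution length: m + n - 1 = 11 + 5 - 1 = 15

15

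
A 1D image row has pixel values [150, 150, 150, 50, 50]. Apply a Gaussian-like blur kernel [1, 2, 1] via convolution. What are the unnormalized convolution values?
Convolve image row [150, 150, 150, 50, 50] with kernel [1, 2, 1]: y[0] = 150×1 = 150; y[1] = 150×2 + 150×1 = 450; y[2] = 150×1 + 150×2 + 150×1 = 600; y[3] = 150×1 + 150×2 + 50×1 = 500; y[4] = 150×1 + 50×2 + 50×1 = 300; y[5] = 50×1 + 50×2 = 150; y[6] = 50×1 = 50 → [150, 450, 600, 500, 300, 150, 50]. Normalization factor = sum(kernel) = 4.

[150, 450, 600, 500, 300, 150, 50]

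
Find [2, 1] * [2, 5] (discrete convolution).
y[0] = 2×2 = 4; y[1] = 2×5 + 1×2 = 12; y[2] = 1×5 = 5

[4, 12, 5]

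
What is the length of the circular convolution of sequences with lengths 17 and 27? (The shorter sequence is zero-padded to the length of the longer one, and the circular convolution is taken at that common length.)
Circular convolution (zero-padding the shorter input) has length max(m, n) = max(17, 27) = 27

27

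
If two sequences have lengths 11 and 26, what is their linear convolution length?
Linear/full convolution length: m + n - 1 = 11 + 26 - 1 = 36

36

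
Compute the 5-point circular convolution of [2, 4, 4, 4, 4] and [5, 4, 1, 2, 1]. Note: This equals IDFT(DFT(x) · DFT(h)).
Either evaluate y[k] = Σ_j x[j]·h[(k-j) mod 5] directly, or use IDFT(DFT(x) · DFT(h)). y[0] = 2×5 + 4×1 + 4×2 + 4×1 + 4×4 = 42; y[1] = 2×4 + 4×5 + 4×1 + 4×2 + 4×1 = 44; y[2] = 2×1 + 4×4 + 4×5 + 4×1 + 4×2 = 50; y[3] = 2×2 + 4×1 + 4×4 + 4×5 + 4×1 = 48; y[4] = 2×1 + 4×2 + 4×1 + 4×4 + 4×5 = 50. Result: [42, 44, 50, 48, 50]

[42, 44, 50, 48, 50]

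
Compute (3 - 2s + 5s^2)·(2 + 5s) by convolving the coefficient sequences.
Ascending coefficients: a = [3, -2, 5], b = [2, 5]. c[0] = 3×2 = 6; c[1] = 3×5 + -2×2 = 11; c[2] = -2×5 + 5×2 = 0; c[3] = 5×5 = 25. Result coefficients: [6, 11, 0, 25] → 6 + 11s + 25s^3

6 + 11s + 25s^3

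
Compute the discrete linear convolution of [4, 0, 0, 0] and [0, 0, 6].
y[0] = 4×0 = 0; y[1] = 4×0 + 0×0 = 0; y[2] = 4×6 + 0×0 + 0×0 = 24; y[3] = 0×6 + 0×0 + 0×0 = 0; y[4] = 0×6 + 0×0 = 0; y[5] = 0×6 = 0

[0, 0, 24, 0, 0, 0]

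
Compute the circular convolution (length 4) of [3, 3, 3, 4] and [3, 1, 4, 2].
Use y[k] = Σ_j s[j]·t[(k-j) mod 4]. y[0] = 3×3 + 3×2 + 3×4 + 4×1 = 31; y[1] = 3×1 + 3×3 + 3×2 + 4×4 = 34; y[2] = 3×4 + 3×1 + 3×3 + 4×2 = 32; y[3] = 3×2 + 3×4 + 3×1 + 4×3 = 33. Result: [31, 34, 32, 33]

[31, 34, 32, 33]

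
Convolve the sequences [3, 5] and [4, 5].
y[0] = 3×4 = 12; y[1] = 3×5 + 5×4 = 35; y[2] = 5×5 = 25

[12, 35, 25]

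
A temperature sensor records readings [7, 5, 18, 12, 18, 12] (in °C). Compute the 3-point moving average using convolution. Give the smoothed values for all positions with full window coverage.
3-point moving average kernel = [1, 1, 1]. Apply in 'valid' mode (full window coverage): avg[0] = (7 + 5 + 18) / 3 = 10.0; avg[1] = (5 + 18 + 12) / 3 = 11.67; avg[2] = (18 + 12 + 18) / 3 = 16.0; avg[3] = (12 + 18 + 12) / 3 = 14.0. Smoothed values: [10.0, 11.67, 16.0, 14.0]

[10.0, 11.67, 16.0, 14.0]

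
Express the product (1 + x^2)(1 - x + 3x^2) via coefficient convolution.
Ascending coefficients: a = [1, 0, 1], b = [1, -1, 3]. c[0] = 1×1 = 1; c[1] = 1×-1 + 0×1 = -1; c[2] = 1×3 + 0×-1 + 1×1 = 4; c[3] = 0×3 + 1×-1 = -1; c[4] = 1×3 = 3. Result coefficients: [1, -1, 4, -1, 3] → 1 - x + 4x^2 - x^3 + 3x^4

1 - x + 4x^2 - x^3 + 3x^4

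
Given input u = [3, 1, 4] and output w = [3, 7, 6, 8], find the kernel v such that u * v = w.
Output length 4 = len(u) + len(v) - 1 ⇒ len(v) = 2. Solve v forward using v[k] = (w[k] - Σ_{i≥1} u[i]·v[k-i]) / u[0]: v[0] = w[0] / u[0] = 3 / 3 = 1; v[1] = (w[1] - 1×1) / u[0] = (7 - 1×1) / 3 = 2. So v = [1, 2]. Forward-check [3, 1, 4] * [1, 2]: w[0] = 3×1 = 3; w[1] = 3×2 + 1×1 = 7; w[2] = 1×2 + 4×1 = 6; w[3] = 4×2 = 8 → [3, 7, 6, 8] ✓

[1, 2]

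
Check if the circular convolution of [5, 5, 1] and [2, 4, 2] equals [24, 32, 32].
Recompute circular convolution of [5, 5, 1] and [2, 4, 2]: y[0] = 5×2 + 5×2 + 1×4 = 24; y[1] = 5×4 + 5×2 + 1×2 = 32; y[2] = 5×2 + 5×4 + 1×2 = 32 → [24, 32, 32]. Given [24, 32, 32] matches, so answer: Yes

Yes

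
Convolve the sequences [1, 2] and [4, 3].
y[0] = 1×4 = 4; y[1] = 1×3 + 2×4 = 11; y[2] = 2×3 = 6

[4, 11, 6]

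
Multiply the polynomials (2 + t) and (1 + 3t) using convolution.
Ascending coefficients: a = [2, 1], b = [1, 3]. c[0] = 2×1 = 2; c[1] = 2×3 + 1×1 = 7; c[2] = 1×3 = 3. Result coefficients: [2, 7, 3] → 2 + 7t + 3t^2

2 + 7t + 3t^2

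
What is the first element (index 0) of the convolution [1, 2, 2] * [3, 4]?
Use y[k] = Σ_i a[i]·b[k-i] at k=0. y[0] = 1×3 = 3

3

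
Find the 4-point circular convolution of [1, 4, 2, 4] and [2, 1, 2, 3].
Use y[k] = Σ_j u[j]·v[(k-j) mod 4]. y[0] = 1×2 + 4×3 + 2×2 + 4×1 = 22; y[1] = 1×1 + 4×2 + 2×3 + 4×2 = 23; y[2] = 1×2 + 4×1 + 2×2 + 4×3 = 22; y[3] = 1×3 + 4×2 + 2×1 + 4×2 = 21. Result: [22, 23, 22, 21]

[22, 23, 22, 21]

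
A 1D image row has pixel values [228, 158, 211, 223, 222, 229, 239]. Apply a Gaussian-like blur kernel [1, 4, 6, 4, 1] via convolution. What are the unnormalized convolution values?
Convolve image row [228, 158, 211, 223, 222, 229, 239] with kernel [1, 4, 6, 4, 1]: y[0] = 228×1 = 228; y[1] = 228×4 + 158×1 = 1070; y[2] = 228×6 + 158×4 + 211×1 = 2211; y[3] = 228×4 + 158×6 + 211×4 + 223×1 = 2927; y[4] = 228×1 + 158×4 + 211×6 + 223×4 + 222×1 = 3240; y[5] = 158×1 + 211×4 + 223×6 + 222×4 + 229×1 = 3457; y[6] = 211×1 + 223×4 + 222×6 + 229×4 + 239×1 = 3590; y[7] = 223×1 + 222×4 + 229×6 + 239×4 = 3441; y[8] = 222×1 + 229×4 + 239×6 = 2572; y[9] = 229×1 + 239×4 = 1185; y[10] = 239×1 = 239 → [228, 1070, 2211, 2927, 3240, 3457, 3590, 3441, 2572, 1185, 239]. Normalization factor = sum(kernel) = 16.

[228, 1070, 2211, 2927, 3240, 3457, 3590, 3441, 2572, 1185, 239]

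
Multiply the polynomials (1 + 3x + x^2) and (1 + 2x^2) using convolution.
Ascending coefficients: a = [1, 3, 1], b = [1, 0, 2]. c[0] = 1×1 = 1; c[1] = 1×0 + 3×1 = 3; c[2] = 1×2 + 3×0 + 1×1 = 3; c[3] = 3×2 + 1×0 = 6; c[4] = 1×2 = 2. Result coefficients: [1, 3, 3, 6, 2] → 1 + 3x + 3x^2 + 6x^3 + 2x^4

1 + 3x + 3x^2 + 6x^3 + 2x^4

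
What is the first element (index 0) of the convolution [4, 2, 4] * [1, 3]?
Use y[k] = Σ_i a[i]·b[k-i] at k=0. y[0] = 4×1 = 4

4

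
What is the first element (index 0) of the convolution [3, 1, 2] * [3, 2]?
Use y[k] = Σ_i a[i]·b[k-i] at k=0. y[0] = 3×3 = 9

9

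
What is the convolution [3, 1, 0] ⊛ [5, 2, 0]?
y[0] = 3×5 = 15; y[1] = 3×2 + 1×5 = 11; y[2] = 3×0 + 1×2 + 0×5 = 2; y[3] = 1×0 + 0×2 = 0; y[4] = 0×0 = 0

[15, 11, 2, 0, 0]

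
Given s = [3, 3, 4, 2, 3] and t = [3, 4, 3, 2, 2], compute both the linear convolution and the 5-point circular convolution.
Linear: y_lin[0] = 3×3 = 9; y_lin[1] = 3×4 + 3×3 = 21; y_lin[2] = 3×3 + 3×4 + 4×3 = 33; y_lin[3] = 3×2 + 3×3 + 4×4 + 2×3 = 37; y_lin[4] = 3×2 + 3×2 + 4×3 + 2×4 + 3×3 = 41; y_lin[5] = 3×2 + 4×2 + 2×3 + 3×4 = 32; y_lin[6] = 4×2 + 2×2 + 3×3 = 21; y_lin[7] = 2×2 + 3×2 = 10; y_lin[8] = 3×2 = 6 → [9, 21, 33, 37, 41, 32, 21, 10, 6]. Circular (length 5): y[0] = 3×3 + 3×2 + 4×2 + 2×3 + 3×4 = 41; y[1] = 3×4 + 3×3 + 4×2 + 2×2 + 3×3 = 42; y[2] = 3×3 + 3×4 + 4×3 + 2×2 + 3×2 = 43; y[3] = 3×2 + 3×3 + 4×4 + 2×3 + 3×2 = 43; y[4] = 3×2 + 3×2 + 4×3 + 2×4 + 3×3 = 41 → [41, 42, 43, 43, 41]

Linear: [9, 21, 33, 37, 41, 32, 21, 10, 6], Circular: [41, 42, 43, 43, 41]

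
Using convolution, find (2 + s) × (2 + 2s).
Ascending coefficients: a = [2, 1], b = [2, 2]. c[0] = 2×2 = 4; c[1] = 2×2 + 1×2 = 6; c[2] = 1×2 = 2. Result coefficients: [4, 6, 2] → 4 + 6s + 2s^2

4 + 6s + 2s^2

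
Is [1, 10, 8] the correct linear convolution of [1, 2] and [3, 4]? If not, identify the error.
Recompute linear convolution of [1, 2] and [3, 4]: y[0] = 1×3 = 3; y[1] = 1×4 + 2×3 = 10; y[2] = 2×4 = 8 → [3, 10, 8]. Compare to given [1, 10, 8]: they differ at index 0: given 1, correct 3, so answer: No

No. Error at index 0: given 1, correct 3.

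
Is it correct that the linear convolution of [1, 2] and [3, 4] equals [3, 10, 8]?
Recompute linear convolution of [1, 2] and [3, 4]: y[0] = 1×3 = 3; y[1] = 1×4 + 2×3 = 10; y[2] = 2×4 = 8 → [3, 10, 8]. Given [3, 10, 8] matches, so answer: Yes

Yes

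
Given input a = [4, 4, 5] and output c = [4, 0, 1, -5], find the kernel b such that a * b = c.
Output length 4 = len(a) + len(b) - 1 ⇒ len(b) = 2. Solve b forward using b[k] = (c[k] - Σ_{i≥1} a[i]·b[k-i]) / a[0]: b[0] = c[0] / a[0] = 4 / 4 = 1; b[1] = (c[1] - 4×1) / a[0] = (0 - 4×1) / 4 = -1. So b = [1, -1]. Forward-check [4, 4, 5] * [1, -1]: c[0] = 4×1 = 4; c[1] = 4×-1 + 4×1 = 0; c[2] = 4×-1 + 5×1 = 1; c[3] = 5×-1 = -5 → [4, 0, 1, -5] ✓

[1, -1]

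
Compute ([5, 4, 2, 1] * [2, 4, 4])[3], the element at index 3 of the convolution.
Use y[k] = Σ_i a[i]·b[k-i] at k=3. y[3] = 4×4 + 2×4 + 1×2 = 26

26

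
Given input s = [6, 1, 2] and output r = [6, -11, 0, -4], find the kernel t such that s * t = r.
Output length 4 = len(s) + len(t) - 1 ⇒ len(t) = 2. Solve t forward using t[k] = (r[k] - Σ_{i≥1} s[i]·t[k-i]) / s[0]: t[0] = r[0] / s[0] = 6 / 6 = 1; t[1] = (r[1] - 1×1) / s[0] = (-11 - 1×1) / 6 = -2. So t = [1, -2]. Forward-check [6, 1, 2] * [1, -2]: r[0] = 6×1 = 6; r[1] = 6×-2 + 1×1 = -11; r[2] = 1×-2 + 2×1 = 0; r[3] = 2×-2 = -4 → [6, -11, 0, -4] ✓

[1, -2]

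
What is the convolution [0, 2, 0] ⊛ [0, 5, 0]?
y[0] = 0×0 = 0; y[1] = 0×5 + 2×0 = 0; y[2] = 0×0 + 2×5 + 0×0 = 10; y[3] = 2×0 + 0×5 = 0; y[4] = 0×0 = 0

[0, 0, 10, 0, 0]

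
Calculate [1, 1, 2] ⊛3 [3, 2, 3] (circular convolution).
Use y[k] = Σ_j s[j]·t[(k-j) mod 3]. y[0] = 1×3 + 1×3 + 2×2 = 10; y[1] = 1×2 + 1×3 + 2×3 = 11; y[2] = 1×3 + 1×2 + 2×3 = 11. Result: [10, 11, 11]

[10, 11, 11]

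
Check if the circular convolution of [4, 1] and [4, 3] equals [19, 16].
Recompute circular convolution of [4, 1] and [4, 3]: y[0] = 4×4 + 1×3 = 19; y[1] = 4×3 + 1×4 = 16 → [19, 16]. Given [19, 16] matches, so answer: Yes

Yes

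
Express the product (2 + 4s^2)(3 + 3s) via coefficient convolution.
Ascending coefficients: a = [2, 0, 4], b = [3, 3]. c[0] = 2×3 = 6; c[1] = 2×3 + 0×3 = 6; c[2] = 0×3 + 4×3 = 12; c[3] = 4×3 = 12. Result coefficients: [6, 6, 12, 12] → 6 + 6s + 12s^2 + 12s^3

6 + 6s + 12s^2 + 12s^3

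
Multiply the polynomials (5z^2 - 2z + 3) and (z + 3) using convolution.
Ascending coefficients: a = [3, -2, 5], b = [3, 1]. c[0] = 3×3 = 9; c[1] = 3×1 + -2×3 = -3; c[2] = -2×1 + 5×3 = 13; c[3] = 5×1 = 5. Result coefficients: [9, -3, 13, 5] → 5z^3 + 13z^2 - 3z + 9

5z^3 + 13z^2 - 3z + 9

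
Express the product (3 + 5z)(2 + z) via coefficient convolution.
Ascending coefficients: a = [3, 5], b = [2, 1]. c[0] = 3×2 = 6; c[1] = 3×1 + 5×2 = 13; c[2] = 5×1 = 5. Result coefficients: [6, 13, 5] → 6 + 13z + 5z^2

6 + 13z + 5z^2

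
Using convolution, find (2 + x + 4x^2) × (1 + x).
Ascending coefficients: a = [2, 1, 4], b = [1, 1]. c[0] = 2×1 = 2; c[1] = 2×1 + 1×1 = 3; c[2] = 1×1 + 4×1 = 5; c[3] = 4×1 = 4. Result coefficients: [2, 3, 5, 4] → 2 + 3x + 5x^2 + 4x^3

2 + 3x + 5x^2 + 4x^3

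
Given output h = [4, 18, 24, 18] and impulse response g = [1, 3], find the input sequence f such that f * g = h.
Deconvolve h=[4, 18, 24, 18] by g=[1, 3]. Since g[0]=1, solve forward: f[0] = h[0] / 1 = 4; f[1] = (h[1] - 4×3) / 1 = 6; f[2] = (h[2] - 6×3) / 1 = 6. So f = [4, 6, 6]. Check by forward convolution: h[0] = 4×1 = 4; h[1] = 4×3 + 6×1 = 18; h[2] = 6×3 + 6×1 = 24; h[3] = 6×3 = 18

[4, 6, 6]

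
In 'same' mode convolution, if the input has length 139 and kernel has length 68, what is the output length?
'Same' mode returns an output with the same length as the input: 139

139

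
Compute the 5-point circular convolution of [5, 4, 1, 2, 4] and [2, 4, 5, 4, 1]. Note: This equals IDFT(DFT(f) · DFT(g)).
Either evaluate y[k] = Σ_j f[j]·g[(k-j) mod 5] directly, or use IDFT(DFT(f) · DFT(g)). y[0] = 5×2 + 4×1 + 1×4 + 2×5 + 4×4 = 44; y[1] = 5×4 + 4×2 + 1×1 + 2×4 + 4×5 = 57; y[2] = 5×5 + 4×4 + 1×2 + 2×1 + 4×4 = 61; y[3] = 5×4 + 4×5 + 1×4 + 2×2 + 4×1 = 52; y[4] = 5×1 + 4×4 + 1×5 + 2×4 + 4×2 = 42. Result: [44, 57, 61, 52, 42]

[44, 57, 61, 52, 42]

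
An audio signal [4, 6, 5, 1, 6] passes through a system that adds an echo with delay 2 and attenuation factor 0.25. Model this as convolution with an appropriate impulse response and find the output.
Direct-path + delayed-attenuated-path model → impulse response h = [1, 0, 0.25] (1 at lag 0, 0.25 at lag 2). Output y[n] = x[n] + 0.25·x[n - 2] (with x[n] = 0 outside 0..4): y[0] = 4 + 0.25×0 = 4; y[1] = 6 + 0.25×0 = 6; y[2] = 5 + 0.25×4 = 6.0; y[3] = 1 + 0.25×6 = 2.5; y[4] = 6 + 0.25×5 = 7.25; y[5] = 0 + 0.25×1 = 0.25; y[6] = 0 + 0.25×6 = 1.5. So y = [4, 6, 6.0, 2.5, 7.25, 0.25, 1.5]

[4, 6, 6.0, 2.5, 7.25, 0.25, 1.5]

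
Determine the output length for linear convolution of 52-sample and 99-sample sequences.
Linear/full convolution length: m + n - 1 = 52 + 99 - 1 = 150

150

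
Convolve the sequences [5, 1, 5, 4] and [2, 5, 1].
y[0] = 5×2 = 10; y[1] = 5×5 + 1×2 = 27; y[2] = 5×1 + 1×5 + 5×2 = 20; y[3] = 1×1 + 5×5 + 4×2 = 34; y[4] = 5×1 + 4×5 = 25; y[5] = 4×1 = 4

[10, 27, 20, 34, 25, 4]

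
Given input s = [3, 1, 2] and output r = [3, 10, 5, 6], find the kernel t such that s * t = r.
Output length 4 = len(s) + len(t) - 1 ⇒ len(t) = 2. Solve t forward using t[k] = (r[k] - Σ_{i≥1} s[i]·t[k-i]) / s[0]: t[0] = r[0] / s[0] = 3 / 3 = 1; t[1] = (r[1] - 1×1) / s[0] = (10 - 1×1) / 3 = 3. So t = [1, 3]. Forward-check [3, 1, 2] * [1, 3]: r[0] = 3×1 = 3; r[1] = 3×3 + 1×1 = 10; r[2] = 1×3 + 2×1 = 5; r[3] = 2×3 = 6 → [3, 10, 5, 6] ✓

[1, 3]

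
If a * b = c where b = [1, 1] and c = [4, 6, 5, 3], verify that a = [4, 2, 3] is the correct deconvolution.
Forward-compute [4, 2, 3] * [1, 1]: c[0] = 4×1 = 4; c[1] = 4×1 + 2×1 = 6; c[2] = 2×1 + 3×1 = 5; c[3] = 3×1 = 3 → [4, 6, 5, 3]. Matches given c = [4, 6, 5, 3], so verified.

Verified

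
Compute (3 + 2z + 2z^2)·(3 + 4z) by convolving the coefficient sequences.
Ascending coefficients: a = [3, 2, 2], b = [3, 4]. c[0] = 3×3 = 9; c[1] = 3×4 + 2×3 = 18; c[2] = 2×4 + 2×3 = 14; c[3] = 2×4 = 8. Result coefficients: [9, 18, 14, 8] → 9 + 18z + 14z^2 + 8z^3

9 + 18z + 14z^2 + 8z^3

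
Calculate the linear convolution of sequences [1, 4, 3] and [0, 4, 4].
y[0] = 1×0 = 0; y[1] = 1×4 + 4×0 = 4; y[2] = 1×4 + 4×4 + 3×0 = 20; y[3] = 4×4 + 3×4 = 28; y[4] = 3×4 = 12

[0, 4, 20, 28, 12]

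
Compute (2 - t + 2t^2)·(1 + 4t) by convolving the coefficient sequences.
Ascending coefficients: a = [2, -1, 2], b = [1, 4]. c[0] = 2×1 = 2; c[1] = 2×4 + -1×1 = 7; c[2] = -1×4 + 2×1 = -2; c[3] = 2×4 = 8. Result coefficients: [2, 7, -2, 8] → 2 + 7t - 2t^2 + 8t^3

2 + 7t - 2t^2 + 8t^3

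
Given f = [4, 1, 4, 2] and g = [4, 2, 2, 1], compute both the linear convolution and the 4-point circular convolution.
Linear: y_lin[0] = 4×4 = 16; y_lin[1] = 4×2 + 1×4 = 12; y_lin[2] = 4×2 + 1×2 + 4×4 = 26; y_lin[3] = 4×1 + 1×2 + 4×2 + 2×4 = 22; y_lin[4] = 1×1 + 4×2 + 2×2 = 13; y_lin[5] = 4×1 + 2×2 = 8; y_lin[6] = 2×1 = 2 → [16, 12, 26, 22, 13, 8, 2]. Circular (length 4): y[0] = 4×4 + 1×1 + 4×2 + 2×2 = 29; y[1] = 4×2 + 1×4 + 4×1 + 2×2 = 20; y[2] = 4×2 + 1×2 + 4×4 + 2×1 = 28; y[3] = 4×1 + 1×2 + 4×2 + 2×4 = 22 → [29, 20, 28, 22]

Linear: [16, 12, 26, 22, 13, 8, 2], Circular: [29, 20, 28, 22]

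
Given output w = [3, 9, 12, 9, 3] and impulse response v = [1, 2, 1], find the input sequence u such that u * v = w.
Deconvolve w=[3, 9, 12, 9, 3] by v=[1, 2, 1]. Since v[0]=1, solve forward: u[0] = w[0] / 1 = 3; u[1] = (w[1] - 3×2) / 1 = 3; u[2] = (w[2] - 3×2 - 3×1) / 1 = 3. So u = [3, 3, 3]. Check by forward convolution: w[0] = 3×1 = 3; w[1] = 3×2 + 3×1 = 9; w[2] = 3×1 + 3×2 + 3×1 = 12; w[3] = 3×1 + 3×2 = 9; w[4] = 3×1 = 3

[3, 3, 3]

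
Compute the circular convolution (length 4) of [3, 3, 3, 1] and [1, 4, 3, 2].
Use y[k] = Σ_j s[j]·t[(k-j) mod 4]. y[0] = 3×1 + 3×2 + 3×3 + 1×4 = 22; y[1] = 3×4 + 3×1 + 3×2 + 1×3 = 24; y[2] = 3×3 + 3×4 + 3×1 + 1×2 = 26; y[3] = 3×2 + 3×3 + 3×4 + 1×1 = 28. Result: [22, 24, 26, 28]

[22, 24, 26, 28]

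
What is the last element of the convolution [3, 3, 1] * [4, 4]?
Use y[k] = Σ_i a[i]·b[k-i] at k=3. y[3] = 1×4 = 4

4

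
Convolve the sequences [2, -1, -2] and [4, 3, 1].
y[0] = 2×4 = 8; y[1] = 2×3 + -1×4 = 2; y[2] = 2×1 + -1×3 + -2×4 = -9; y[3] = -1×1 + -2×3 = -7; y[4] = -2×1 = -2

[8, 2, -9, -7, -2]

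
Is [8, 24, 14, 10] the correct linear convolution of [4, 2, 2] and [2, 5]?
Recompute linear convolution of [4, 2, 2] and [2, 5]: y[0] = 4×2 = 8; y[1] = 4×5 + 2×2 = 24; y[2] = 2×5 + 2×2 = 14; y[3] = 2×5 = 10 → [8, 24, 14, 10]. Given [8, 24, 14, 10] matches, so answer: Yes

Yes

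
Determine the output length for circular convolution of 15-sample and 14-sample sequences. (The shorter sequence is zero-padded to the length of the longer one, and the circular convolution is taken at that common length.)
Circular convolution (zero-padding the shorter input) has length max(m, n) = max(15, 14) = 15

15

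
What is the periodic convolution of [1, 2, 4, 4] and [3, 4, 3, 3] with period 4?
Use y[k] = Σ_j x[j]·h[(k-j) mod 4]. y[0] = 1×3 + 2×3 + 4×3 + 4×4 = 37; y[1] = 1×4 + 2×3 + 4×3 + 4×3 = 34; y[2] = 1×3 + 2×4 + 4×3 + 4×3 = 35; y[3] = 1×3 + 2×3 + 4×4 + 4×3 = 37. Result: [37, 34, 35, 37]

[37, 34, 35, 37]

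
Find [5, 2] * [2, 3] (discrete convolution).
y[0] = 5×2 = 10; y[1] = 5×3 + 2×2 = 19; y[2] = 2×3 = 6

[10, 19, 6]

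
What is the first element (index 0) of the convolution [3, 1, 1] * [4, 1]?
Use y[k] = Σ_i a[i]·b[k-i] at k=0. y[0] = 3×4 = 12

12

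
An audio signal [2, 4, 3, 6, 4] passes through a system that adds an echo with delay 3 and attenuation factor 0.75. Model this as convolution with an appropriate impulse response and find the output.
Direct-path + delayed-attenuated-path model → impulse response h = [1, 0, 0, 0.75] (1 at lag 0, 0.75 at lag 3). Output y[n] = x[n] + 0.75·x[n - 3] (with x[n] = 0 outside 0..4): y[0] = 2 + 0.75×0 = 2; y[1] = 4 + 0.75×0 = 4; y[2] = 3 + 0.75×0 = 3; y[3] = 6 + 0.75×2 = 7.5; y[4] = 4 + 0.75×4 = 7.0; y[5] = 0 + 0.75×3 = 2.25; y[6] = 0 + 0.75×6 = 4.5; y[7] = 0 + 0.75×4 = 3.0. So y = [2, 4, 3, 7.5, 7.0, 2.25, 4.5, 3.0]

[2, 4, 3, 7.5, 7.0, 2.25, 4.5, 3.0]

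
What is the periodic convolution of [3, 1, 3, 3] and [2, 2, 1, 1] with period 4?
Use y[k] = Σ_j u[j]·v[(k-j) mod 4]. y[0] = 3×2 + 1×1 + 3×1 + 3×2 = 16; y[1] = 3×2 + 1×2 + 3×1 + 3×1 = 14; y[2] = 3×1 + 1×2 + 3×2 + 3×1 = 14; y[3] = 3×1 + 1×1 + 3×2 + 3×2 = 16. Result: [16, 14, 14, 16]

[16, 14, 14, 16]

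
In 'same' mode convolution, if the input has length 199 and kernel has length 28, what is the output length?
'Same' mode returns an output with the same length as the input: 199

199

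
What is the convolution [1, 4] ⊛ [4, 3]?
y[0] = 1×4 = 4; y[1] = 1×3 + 4×4 = 19; y[2] = 4×3 = 12

[4, 19, 12]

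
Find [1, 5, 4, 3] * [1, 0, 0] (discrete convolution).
y[0] = 1×1 = 1; y[1] = 1×0 + 5×1 = 5; y[2] = 1×0 + 5×0 + 4×1 = 4; y[3] = 5×0 + 4×0 + 3×1 = 3; y[4] = 4×0 + 3×0 = 0; y[5] = 3×0 = 0

[1, 5, 4, 3, 0, 0]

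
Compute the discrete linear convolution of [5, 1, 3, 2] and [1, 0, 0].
y[0] = 5×1 = 5; y[1] = 5×0 + 1×1 = 1; y[2] = 5×0 + 1×0 + 3×1 = 3; y[3] = 1×0 + 3×0 + 2×1 = 2; y[4] = 3×0 + 2×0 = 0; y[5] = 2×0 = 0

[5, 1, 3, 2, 0, 0]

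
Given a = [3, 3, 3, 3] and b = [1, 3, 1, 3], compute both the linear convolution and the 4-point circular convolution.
Linear: y_lin[0] = 3×1 = 3; y_lin[1] = 3×3 + 3×1 = 12; y_lin[2] = 3×1 + 3×3 + 3×1 = 15; y_lin[3] = 3×3 + 3×1 + 3×3 + 3×1 = 24; y_lin[4] = 3×3 + 3×1 + 3×3 = 21; y_lin[5] = 3×3 + 3×1 = 12; y_lin[6] = 3×3 = 9 → [3, 12, 15, 24, 21, 12, 9]. Circular (length 4): y[0] = 3×1 + 3×3 + 3×1 + 3×3 = 24; y[1] = 3×3 + 3×1 + 3×3 + 3×1 = 24; y[2] = 3×1 + 3×3 + 3×1 + 3×3 = 24; y[3] = 3×3 + 3×1 + 3×3 + 3×1 = 24 → [24, 24, 24, 24]

Linear: [3, 12, 15, 24, 21, 12, 9], Circular: [24, 24, 24, 24]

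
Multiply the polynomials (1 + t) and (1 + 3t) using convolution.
Ascending coefficients: a = [1, 1], b = [1, 3]. c[0] = 1×1 = 1; c[1] = 1×3 + 1×1 = 4; c[2] = 1×3 = 3. Result coefficients: [1, 4, 3] → 1 + 4t + 3t^2

1 + 4t + 3t^2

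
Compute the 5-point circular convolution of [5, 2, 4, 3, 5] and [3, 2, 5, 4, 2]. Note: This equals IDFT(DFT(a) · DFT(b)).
Either evaluate y[k] = Σ_j a[j]·b[(k-j) mod 5] directly, or use IDFT(DFT(a) · DFT(b)). y[0] = 5×3 + 2×2 + 4×4 + 3×5 + 5×2 = 60; y[1] = 5×2 + 2×3 + 4×2 + 3×4 + 5×5 = 61; y[2] = 5×5 + 2×2 + 4×3 + 3×2 + 5×4 = 67; y[3] = 5×4 + 2×5 + 4×2 + 3×3 + 5×2 = 57; y[4] = 5×2 + 2×4 + 4×5 + 3×2 + 5×3 = 59. Result: [60, 61, 67, 57, 59]

[60, 61, 67, 57, 59]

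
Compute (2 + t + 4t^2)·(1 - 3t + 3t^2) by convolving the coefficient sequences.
Ascending coefficients: a = [2, 1, 4], b = [1, -3, 3]. c[0] = 2×1 = 2; c[1] = 2×-3 + 1×1 = -5; c[2] = 2×3 + 1×-3 + 4×1 = 7; c[3] = 1×3 + 4×-3 = -9; c[4] = 4×3 = 12. Result coefficients: [2, -5, 7, -9, 12] → 2 - 5t + 7t^2 - 9t^3 + 12t^4

2 - 5t + 7t^2 - 9t^3 + 12t^4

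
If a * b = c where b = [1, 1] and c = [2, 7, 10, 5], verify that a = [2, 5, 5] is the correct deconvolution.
Forward-compute [2, 5, 5] * [1, 1]: c[0] = 2×1 = 2; c[1] = 2×1 + 5×1 = 7; c[2] = 5×1 + 5×1 = 10; c[3] = 5×1 = 5 → [2, 7, 10, 5]. Matches given c = [2, 7, 10, 5], so verified.

Verified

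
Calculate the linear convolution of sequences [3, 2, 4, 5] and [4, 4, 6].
y[0] = 3×4 = 12; y[1] = 3×4 + 2×4 = 20; y[2] = 3×6 + 2×4 + 4×4 = 42; y[3] = 2×6 + 4×4 + 5×4 = 48; y[4] = 4×6 + 5×4 = 44; y[5] = 5×6 = 30

[12, 20, 42, 48, 44, 30]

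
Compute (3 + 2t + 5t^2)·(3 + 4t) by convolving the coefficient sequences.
Ascending coefficients: a = [3, 2, 5], b = [3, 4]. c[0] = 3×3 = 9; c[1] = 3×4 + 2×3 = 18; c[2] = 2×4 + 5×3 = 23; c[3] = 5×4 = 20. Result coefficients: [9, 18, 23, 20] → 9 + 18t + 23t^2 + 20t^3

9 + 18t + 23t^2 + 20t^3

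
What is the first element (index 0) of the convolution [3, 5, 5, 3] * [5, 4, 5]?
Use y[k] = Σ_i a[i]·b[k-i] at k=0. y[0] = 3×5 = 15

15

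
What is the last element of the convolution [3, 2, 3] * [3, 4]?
Use y[k] = Σ_i a[i]·b[k-i] at k=3. y[3] = 3×4 = 12

12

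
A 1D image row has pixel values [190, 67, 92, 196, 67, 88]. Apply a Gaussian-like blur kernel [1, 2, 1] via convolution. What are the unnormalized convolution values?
Convolve image row [190, 67, 92, 196, 67, 88] with kernel [1, 2, 1]: y[0] = 190×1 = 190; y[1] = 190×2 + 67×1 = 447; y[2] = 190×1 + 67×2 + 92×1 = 416; y[3] = 67×1 + 92×2 + 196×1 = 447; y[4] = 92×1 + 196×2 + 67×1 = 551; y[5] = 196×1 + 67×2 + 88×1 = 418; y[6] = 67×1 + 88×2 = 243; y[7] = 88×1 = 88 → [190, 447, 416, 447, 551, 418, 243, 88]. Normalization factor = sum(kernel) = 4.

[190, 447, 416, 447, 551, 418, 243, 88]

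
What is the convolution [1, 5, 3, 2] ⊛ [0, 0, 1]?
y[0] = 1×0 = 0; y[1] = 1×0 + 5×0 = 0; y[2] = 1×1 + 5×0 + 3×0 = 1; y[3] = 5×1 + 3×0 + 2×0 = 5; y[4] = 3×1 + 2×0 = 3; y[5] = 2×1 = 2

[0, 0, 1, 5, 3, 2]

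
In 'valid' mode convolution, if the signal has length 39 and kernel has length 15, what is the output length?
'Valid' mode counts only positions where the kernel fully overlaps the signal: m - n + 1 = 39 - 15 + 1 = 25

25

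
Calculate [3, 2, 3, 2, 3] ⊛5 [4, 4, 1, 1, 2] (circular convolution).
Use y[k] = Σ_j x[j]·h[(k-j) mod 5]. y[0] = 3×4 + 2×2 + 3×1 + 2×1 + 3×4 = 33; y[1] = 3×4 + 2×4 + 3×2 + 2×1 + 3×1 = 31; y[2] = 3×1 + 2×4 + 3×4 + 2×2 + 3×1 = 30; y[3] = 3×1 + 2×1 + 3×4 + 2×4 + 3×2 = 31; y[4] = 3×2 + 2×1 + 3×1 + 2×4 + 3×4 = 31. Result: [33, 31, 30, 31, 31]

[33, 31, 30, 31, 31]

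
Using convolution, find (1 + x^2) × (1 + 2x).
Ascending coefficients: a = [1, 0, 1], b = [1, 2]. c[0] = 1×1 = 1; c[1] = 1×2 + 0×1 = 2; c[2] = 0×2 + 1×1 = 1; c[3] = 1×2 = 2. Result coefficients: [1, 2, 1, 2] → 1 + 2x + x^2 + 2x^3

1 + 2x + x^2 + 2x^3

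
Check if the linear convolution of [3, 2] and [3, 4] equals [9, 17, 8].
Recompute linear convolution of [3, 2] and [3, 4]: y[0] = 3×3 = 9; y[1] = 3×4 + 2×3 = 18; y[2] = 2×4 = 8 → [9, 18, 8]. Compare to given [9, 17, 8]: they differ at index 1: given 17, correct 18, so answer: No

No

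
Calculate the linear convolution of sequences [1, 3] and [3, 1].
y[0] = 1×3 = 3; y[1] = 1×1 + 3×3 = 10; y[2] = 3×1 = 3

[3, 10, 3]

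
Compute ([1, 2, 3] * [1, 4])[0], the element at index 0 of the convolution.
Use y[k] = Σ_i a[i]·b[k-i] at k=0. y[0] = 1×1 = 1

1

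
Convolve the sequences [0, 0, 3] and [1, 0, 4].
y[0] = 0×1 = 0; y[1] = 0×0 + 0×1 = 0; y[2] = 0×4 + 0×0 + 3×1 = 3; y[3] = 0×4 + 3×0 = 0; y[4] = 3×4 = 12

[0, 0, 3, 0, 12]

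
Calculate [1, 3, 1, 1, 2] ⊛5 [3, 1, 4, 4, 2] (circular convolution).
Use y[k] = Σ_j a[j]·b[(k-j) mod 5]. y[0] = 1×3 + 3×2 + 1×4 + 1×4 + 2×1 = 19; y[1] = 1×1 + 3×3 + 1×2 + 1×4 + 2×4 = 24; y[2] = 1×4 + 3×1 + 1×3 + 1×2 + 2×4 = 20; y[3] = 1×4 + 3×4 + 1×1 + 1×3 + 2×2 = 24; y[4] = 1×2 + 3×4 + 1×4 + 1×1 + 2×3 = 25. Result: [19, 24, 20, 24, 25]

[19, 24, 20, 24, 25]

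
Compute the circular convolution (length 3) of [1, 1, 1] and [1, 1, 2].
Use y[k] = Σ_j a[j]·b[(k-j) mod 3]. y[0] = 1×1 + 1×2 + 1×1 = 4; y[1] = 1×1 + 1×1 + 1×2 = 4; y[2] = 1×2 + 1×1 + 1×1 = 4. Result: [4, 4, 4]

[4, 4, 4]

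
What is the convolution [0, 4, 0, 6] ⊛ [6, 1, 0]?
y[0] = 0×6 = 0; y[1] = 0×1 + 4×6 = 24; y[2] = 0×0 + 4×1 + 0×6 = 4; y[3] = 4×0 + 0×1 + 6×6 = 36; y[4] = 0×0 + 6×1 = 6; y[5] = 6×0 = 0

[0, 24, 4, 36, 6, 0]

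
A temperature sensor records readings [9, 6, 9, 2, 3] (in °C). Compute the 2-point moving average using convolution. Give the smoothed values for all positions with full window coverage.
2-point moving average kernel = [1, 1]. Apply in 'valid' mode (full window coverage): avg[0] = (9 + 6) / 2 = 7.5; avg[1] = (6 + 9) / 2 = 7.5; avg[2] = (9 + 2) / 2 = 5.5; avg[3] = (2 + 3) / 2 = 2.5. Smoothed values: [7.5, 7.5, 5.5, 2.5]

[7.5, 7.5, 5.5, 2.5]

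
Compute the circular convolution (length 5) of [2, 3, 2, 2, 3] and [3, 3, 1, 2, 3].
Use y[k] = Σ_j u[j]·v[(k-j) mod 5]. y[0] = 2×3 + 3×3 + 2×2 + 2×1 + 3×3 = 30; y[1] = 2×3 + 3×3 + 2×3 + 2×2 + 3×1 = 28; y[2] = 2×1 + 3×3 + 2×3 + 2×3 + 3×2 = 29; y[3] = 2×2 + 3×1 + 2×3 + 2×3 + 3×3 = 28; y[4] = 2×3 + 3×2 + 2×1 + 2×3 + 3×3 = 29. Result: [30, 28, 29, 28, 29]

[30, 28, 29, 28, 29]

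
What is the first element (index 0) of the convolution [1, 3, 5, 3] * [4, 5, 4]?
Use y[k] = Σ_i a[i]·b[k-i] at k=0. y[0] = 1×4 = 4

4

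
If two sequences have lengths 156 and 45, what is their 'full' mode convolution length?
Linear/full convolution length: m + n - 1 = 156 + 45 - 1 = 200

200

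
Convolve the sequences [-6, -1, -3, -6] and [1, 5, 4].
y[0] = -6×1 = -6; y[1] = -6×5 + -1×1 = -31; y[2] = -6×4 + -1×5 + -3×1 = -32; y[3] = -1×4 + -3×5 + -6×1 = -25; y[4] = -3×4 + -6×5 = -42; y[5] = -6×4 = -24

[-6, -31, -32, -25, -42, -24]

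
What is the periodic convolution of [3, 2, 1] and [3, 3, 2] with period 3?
Use y[k] = Σ_j f[j]·g[(k-j) mod 3]. y[0] = 3×3 + 2×2 + 1×3 = 16; y[1] = 3×3 + 2×3 + 1×2 = 17; y[2] = 3×2 + 2×3 + 1×3 = 15. Result: [16, 17, 15]

[16, 17, 15]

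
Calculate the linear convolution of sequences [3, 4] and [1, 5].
y[0] = 3×1 = 3; y[1] = 3×5 + 4×1 = 19; y[2] = 4×5 = 20

[3, 19, 20]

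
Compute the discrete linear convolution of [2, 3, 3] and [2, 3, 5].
y[0] = 2×2 = 4; y[1] = 2×3 + 3×2 = 12; y[2] = 2×5 + 3×3 + 3×2 = 25; y[3] = 3×5 + 3×3 = 24; y[4] = 3×5 = 15

[4, 12, 25, 24, 15]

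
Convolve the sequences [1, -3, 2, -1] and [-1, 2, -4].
y[0] = 1×-1 = -1; y[1] = 1×2 + -3×-1 = 5; y[2] = 1×-4 + -3×2 + 2×-1 = -12; y[3] = -3×-4 + 2×2 + -1×-1 = 17; y[4] = 2×-4 + -1×2 = -10; y[5] = -1×-4 = 4

[-1, 5, -12, 17, -10, 4]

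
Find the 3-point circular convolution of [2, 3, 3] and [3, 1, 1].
Use y[k] = Σ_j s[j]·t[(k-j) mod 3]. y[0] = 2×3 + 3×1 + 3×1 = 12; y[1] = 2×1 + 3×3 + 3×1 = 14; y[2] = 2×1 + 3×1 + 3×3 = 14. Result: [12, 14, 14]

[12, 14, 14]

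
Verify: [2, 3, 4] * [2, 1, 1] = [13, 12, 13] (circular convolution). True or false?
Recompute circular convolution of [2, 3, 4] and [2, 1, 1]: y[0] = 2×2 + 3×1 + 4×1 = 11; y[1] = 2×1 + 3×2 + 4×1 = 12; y[2] = 2×1 + 3×1 + 4×2 = 13 → [11, 12, 13]. Compare to given [13, 12, 13]: they differ at index 0: given 13, correct 11, so answer: No

No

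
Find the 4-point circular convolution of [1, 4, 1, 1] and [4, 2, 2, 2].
Use y[k] = Σ_j f[j]·g[(k-j) mod 4]. y[0] = 1×4 + 4×2 + 1×2 + 1×2 = 16; y[1] = 1×2 + 4×4 + 1×2 + 1×2 = 22; y[2] = 1×2 + 4×2 + 1×4 + 1×2 = 16; y[3] = 1×2 + 4×2 + 1×2 + 1×4 = 16. Result: [16, 22, 16, 16]

[16, 22, 16, 16]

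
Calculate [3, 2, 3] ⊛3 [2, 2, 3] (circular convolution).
Use y[k] = Σ_j a[j]·b[(k-j) mod 3]. y[0] = 3×2 + 2×3 + 3×2 = 18; y[1] = 3×2 + 2×2 + 3×3 = 19; y[2] = 3×3 + 2×2 + 3×2 = 19. Result: [18, 19, 19]

[18, 19, 19]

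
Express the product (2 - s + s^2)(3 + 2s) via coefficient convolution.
Ascending coefficients: a = [2, -1, 1], b = [3, 2]. c[0] = 2×3 = 6; c[1] = 2×2 + -1×3 = 1; c[2] = -1×2 + 1×3 = 1; c[3] = 1×2 = 2. Result coefficients: [6, 1, 1, 2] → 6 + s + s^2 + 2s^3

6 + s + s^2 + 2s^3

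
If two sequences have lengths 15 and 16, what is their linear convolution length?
Linear/full convolution length: m + n - 1 = 15 + 16 - 1 = 30

30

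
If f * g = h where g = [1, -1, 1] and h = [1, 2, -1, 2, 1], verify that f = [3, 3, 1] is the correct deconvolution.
Forward-compute [3, 3, 1] * [1, -1, 1]: h[0] = 3×1 = 3; h[1] = 3×-1 + 3×1 = 0; h[2] = 3×1 + 3×-1 + 1×1 = 1; h[3] = 3×1 + 1×-1 = 2; h[4] = 1×1 = 1 → [3, 0, 1, 2, 1]. Does not match given h = [1, 2, -1, 2, 1].

Not verified. [3, 3, 1] * [1, -1, 1] = [3, 0, 1, 2, 1], which differs from [1, 2, -1, 2, 1] at index 0.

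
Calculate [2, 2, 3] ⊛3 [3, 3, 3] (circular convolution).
Use y[k] = Σ_j f[j]·g[(k-j) mod 3]. y[0] = 2×3 + 2×3 + 3×3 = 21; y[1] = 2×3 + 2×3 + 3×3 = 21; y[2] = 2×3 + 2×3 + 3×3 = 21. Result: [21, 21, 21]

[21, 21, 21]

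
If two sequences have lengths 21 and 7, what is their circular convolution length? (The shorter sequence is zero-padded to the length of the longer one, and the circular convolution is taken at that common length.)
Circular convolution (zero-padding the shorter input) has length max(m, n) = max(21, 7) = 21

21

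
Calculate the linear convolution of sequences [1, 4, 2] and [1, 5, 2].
y[0] = 1×1 = 1; y[1] = 1×5 + 4×1 = 9; y[2] = 1×2 + 4×5 + 2×1 = 24; y[3] = 4×2 + 2×5 = 18; y[4] = 2×2 = 4

[1, 9, 24, 18, 4]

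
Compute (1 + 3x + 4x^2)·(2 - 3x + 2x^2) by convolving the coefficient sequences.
Ascending coefficients: a = [1, 3, 4], b = [2, -3, 2]. c[0] = 1×2 = 2; c[1] = 1×-3 + 3×2 = 3; c[2] = 1×2 + 3×-3 + 4×2 = 1; c[3] = 3×2 + 4×-3 = -6; c[4] = 4×2 = 8. Result coefficients: [2, 3, 1, -6, 8] → 2 + 3x + x^2 - 6x^3 + 8x^4

2 + 3x + x^2 - 6x^3 + 8x^4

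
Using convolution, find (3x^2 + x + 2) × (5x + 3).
Ascending coefficients: a = [2, 1, 3], b = [3, 5]. c[0] = 2×3 = 6; c[1] = 2×5 + 1×3 = 13; c[2] = 1×5 + 3×3 = 14; c[3] = 3×5 = 15. Result coefficients: [6, 13, 14, 15] → 15x^3 + 14x^2 + 13x + 6

15x^3 + 14x^2 + 13x + 6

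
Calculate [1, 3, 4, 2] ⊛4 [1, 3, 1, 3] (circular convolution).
Use y[k] = Σ_j s[j]·t[(k-j) mod 4]. y[0] = 1×1 + 3×3 + 4×1 + 2×3 = 20; y[1] = 1×3 + 3×1 + 4×3 + 2×1 = 20; y[2] = 1×1 + 3×3 + 4×1 + 2×3 = 20; y[3] = 1×3 + 3×1 + 4×3 + 2×1 = 20. Result: [20, 20, 20, 20]

[20, 20, 20, 20]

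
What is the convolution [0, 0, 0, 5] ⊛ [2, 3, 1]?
y[0] = 0×2 = 0; y[1] = 0×3 + 0×2 = 0; y[2] = 0×1 + 0×3 + 0×2 = 0; y[3] = 0×1 + 0×3 + 5×2 = 10; y[4] = 0×1 + 5×3 = 15; y[5] = 5×1 = 5

[0, 0, 0, 10, 15, 5]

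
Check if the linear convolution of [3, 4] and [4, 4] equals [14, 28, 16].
Recompute linear convolution of [3, 4] and [4, 4]: y[0] = 3×4 = 12; y[1] = 3×4 + 4×4 = 28; y[2] = 4×4 = 16 → [12, 28, 16]. Compare to given [14, 28, 16]: they differ at index 0: given 14, correct 12, so answer: No

No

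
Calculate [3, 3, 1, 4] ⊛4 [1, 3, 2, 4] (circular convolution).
Use y[k] = Σ_j f[j]·g[(k-j) mod 4]. y[0] = 3×1 + 3×4 + 1×2 + 4×3 = 29; y[1] = 3×3 + 3×1 + 1×4 + 4×2 = 24; y[2] = 3×2 + 3×3 + 1×1 + 4×4 = 32; y[3] = 3×4 + 3×2 + 1×3 + 4×1 = 25. Result: [29, 24, 32, 25]

[29, 24, 32, 25]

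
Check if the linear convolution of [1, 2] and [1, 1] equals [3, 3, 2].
Recompute linear convolution of [1, 2] and [1, 1]: y[0] = 1×1 = 1; y[1] = 1×1 + 2×1 = 3; y[2] = 2×1 = 2 → [1, 3, 2]. Compare to given [3, 3, 2]: they differ at index 0: given 3, correct 1, so answer: No

No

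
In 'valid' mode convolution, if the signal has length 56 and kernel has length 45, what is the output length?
'Valid' mode counts only positions where the kernel fully overlaps the signal: m - n + 1 = 56 - 45 + 1 = 12

12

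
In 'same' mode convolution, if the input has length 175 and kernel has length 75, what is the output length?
'Same' mode returns an output with the same length as the input: 175

175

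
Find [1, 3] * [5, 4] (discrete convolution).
y[0] = 1×5 = 5; y[1] = 1×4 + 3×5 = 19; y[2] = 3×4 = 12

[5, 19, 12]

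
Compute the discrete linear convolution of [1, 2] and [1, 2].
y[0] = 1×1 = 1; y[1] = 1×2 + 2×1 = 4; y[2] = 2×2 = 4

[1, 4, 4]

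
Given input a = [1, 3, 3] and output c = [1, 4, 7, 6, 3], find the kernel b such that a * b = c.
Output length 5 = len(a) + len(b) - 1 ⇒ len(b) = 3. Solve b forward using b[k] = (c[k] - Σ_{i≥1} a[i]·b[k-i]) / a[0]: b[0] = c[0] / a[0] = 1 / 1 = 1; b[1] = (c[1] - 3×1) / a[0] = (4 - 3×1) / 1 = 1; b[2] = (c[2] - 3×1 - 3×1) / a[0] = (7 - 3×1 - 3×1) / 1 = 1. So b = [1, 1, 1]. Forward-check [1, 3, 3] * [1, 1, 1]: c[0] = 1×1 = 1; c[1] = 1×1 + 3×1 = 4; c[2] = 1×1 + 3×1 + 3×1 = 7; c[3] = 3×1 + 3×1 = 6; c[4] = 3×1 = 3 → [1, 4, 7, 6, 3] ✓

[1, 1, 1]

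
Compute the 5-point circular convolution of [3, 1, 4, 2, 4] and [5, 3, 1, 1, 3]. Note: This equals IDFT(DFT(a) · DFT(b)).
Either evaluate y[k] = Σ_j a[j]·b[(k-j) mod 5] directly, or use IDFT(DFT(a) · DFT(b)). y[0] = 3×5 + 1×3 + 4×1 + 2×1 + 4×3 = 36; y[1] = 3×3 + 1×5 + 4×3 + 2×1 + 4×1 = 32; y[2] = 3×1 + 1×3 + 4×5 + 2×3 + 4×1 = 36; y[3] = 3×1 + 1×1 + 4×3 + 2×5 + 4×3 = 38; y[4] = 3×3 + 1×1 + 4×1 + 2×3 + 4×5 = 40. Result: [36, 32, 36, 38, 40]

[36, 32, 36, 38, 40]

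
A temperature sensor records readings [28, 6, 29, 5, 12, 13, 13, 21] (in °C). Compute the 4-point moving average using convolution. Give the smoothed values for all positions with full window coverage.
4-point moving average kernel = [1, 1, 1, 1]. Apply in 'valid' mode (full window coverage): avg[0] = (28 + 6 + 29 + 5) / 4 = 17.0; avg[1] = (6 + 29 + 5 + 12) / 4 = 13.0; avg[2] = (29 + 5 + 12 + 13) / 4 = 14.75; avg[3] = (5 + 12 + 13 + 13) / 4 = 10.75; avg[4] = (12 + 13 + 13 + 21) / 4 = 14.75. Smoothed values: [17.0, 13.0, 14.75, 10.75, 14.75]

[17.0, 13.0, 14.75, 10.75, 14.75]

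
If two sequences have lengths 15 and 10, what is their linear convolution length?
Linear/full convolution length: m + n - 1 = 15 + 10 - 1 = 24

24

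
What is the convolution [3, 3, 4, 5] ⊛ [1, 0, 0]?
y[0] = 3×1 = 3; y[1] = 3×0 + 3×1 = 3; y[2] = 3×0 + 3×0 + 4×1 = 4; y[3] = 3×0 + 4×0 + 5×1 = 5; y[4] = 4×0 + 5×0 = 0; y[5] = 5×0 = 0

[3, 3, 4, 5, 0, 0]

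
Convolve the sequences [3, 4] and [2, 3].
y[0] = 3×2 = 6; y[1] = 3×3 + 4×2 = 17; y[2] = 4×3 = 12

[6, 17, 12]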